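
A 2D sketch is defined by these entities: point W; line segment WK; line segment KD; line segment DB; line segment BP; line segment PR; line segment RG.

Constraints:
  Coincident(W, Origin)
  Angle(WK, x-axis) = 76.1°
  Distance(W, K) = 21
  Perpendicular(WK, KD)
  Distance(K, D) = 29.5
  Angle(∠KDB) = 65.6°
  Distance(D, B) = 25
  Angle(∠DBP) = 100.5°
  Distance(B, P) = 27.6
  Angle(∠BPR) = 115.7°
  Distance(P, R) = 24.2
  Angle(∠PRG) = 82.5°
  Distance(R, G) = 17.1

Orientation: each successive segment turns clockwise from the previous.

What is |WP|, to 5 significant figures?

9.0391

W is at the origin; WK runs at 76.1° with length 21.0, so K = (5.0448, 20.385). The perpendicularity gives KD at right angles to WK, so KD runs at -13.900°; with |KD| = 29.5, D = (33.681, 13.298). ∠KDB = 65.6° gives DB at -128.30° from the x-axis; with |DB| = 25.0, B = (18.186, -6.3211). ∠DBP = 100.5° gives BP at 152.20° from the x-axis; with |BP| = 27.6, P = (-6.2280, 6.5512). Then |WP| = |P − W| = 9.0391.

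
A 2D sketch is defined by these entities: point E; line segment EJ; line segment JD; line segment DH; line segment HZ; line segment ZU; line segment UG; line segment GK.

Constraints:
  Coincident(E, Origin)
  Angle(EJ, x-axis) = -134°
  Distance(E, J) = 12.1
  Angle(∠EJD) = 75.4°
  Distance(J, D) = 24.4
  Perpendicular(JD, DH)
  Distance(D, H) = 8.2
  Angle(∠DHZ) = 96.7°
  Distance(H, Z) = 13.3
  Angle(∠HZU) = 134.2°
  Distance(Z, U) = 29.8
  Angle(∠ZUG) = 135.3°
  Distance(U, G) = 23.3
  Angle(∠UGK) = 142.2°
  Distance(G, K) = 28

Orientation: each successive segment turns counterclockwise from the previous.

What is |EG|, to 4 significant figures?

47.27

E is at the origin; EJ runs at -134.0° with length 12.1, so J = (-8.405, -8.704). ∠EJD = 75.4° gives JD at -29.40° from the x-axis; with |JD| = 24.4, D = (12.85, -20.68). JD is perpendicular to DH, so DH runs at 60.60°; with |DH| = 8.2, H = (16.88, -13.54). ∠DHZ = 96.7° gives HZ at 143.9° from the x-axis; with |HZ| = 13.3, Z = (6.131, -5.702). ∠HZU = 134.2° gives ZU at -170.3° from the x-axis; with |ZU| = 29.8, U = (-23.24, -10.72). ∠ZUG = 135.3° gives UG at -125.6° from the x-axis; with |UG| = 23.3, G = (-36.81, -29.67). Then |EG| = |G − E| = 47.27.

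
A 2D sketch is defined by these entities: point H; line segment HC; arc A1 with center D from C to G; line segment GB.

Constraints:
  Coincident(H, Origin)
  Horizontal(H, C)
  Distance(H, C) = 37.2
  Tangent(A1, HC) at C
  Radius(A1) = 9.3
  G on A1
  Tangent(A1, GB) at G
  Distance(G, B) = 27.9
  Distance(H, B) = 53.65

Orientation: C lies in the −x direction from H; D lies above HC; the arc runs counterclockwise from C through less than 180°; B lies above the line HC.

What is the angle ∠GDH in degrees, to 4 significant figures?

32.37°

H is at the origin; H and C share the same y with |HC| = 37.2 and C on the −x side, so C = (-37.20, 0.000). The tangent condition forces DC to be normal to HC, so D = C + (0, 9.3) = (-37.20, 9.300). Since DG ⟂ GB (tangency), |DB| = √(9.3² + 27.9²) = 29.41 regardless of where G sits on A1. So B lies on both circle(H, 53.65) and circle(D, 29.41); the above-HC intersection is B = (-37.15, 38.71). G is the foot of the tangent from B: G = (-28.37, 12.23).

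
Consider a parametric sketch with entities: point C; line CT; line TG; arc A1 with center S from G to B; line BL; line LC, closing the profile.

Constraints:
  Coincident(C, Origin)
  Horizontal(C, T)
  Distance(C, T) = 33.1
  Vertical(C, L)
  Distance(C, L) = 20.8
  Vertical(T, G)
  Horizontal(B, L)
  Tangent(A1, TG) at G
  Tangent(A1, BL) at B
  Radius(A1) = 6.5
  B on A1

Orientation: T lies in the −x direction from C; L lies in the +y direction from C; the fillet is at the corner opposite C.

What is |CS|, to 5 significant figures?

30.200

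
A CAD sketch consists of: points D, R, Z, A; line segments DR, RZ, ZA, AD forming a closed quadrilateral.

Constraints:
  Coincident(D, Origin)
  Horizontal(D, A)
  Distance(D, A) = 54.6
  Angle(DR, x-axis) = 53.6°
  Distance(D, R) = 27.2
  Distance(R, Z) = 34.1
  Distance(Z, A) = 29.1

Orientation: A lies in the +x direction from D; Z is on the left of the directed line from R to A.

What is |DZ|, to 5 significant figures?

57.253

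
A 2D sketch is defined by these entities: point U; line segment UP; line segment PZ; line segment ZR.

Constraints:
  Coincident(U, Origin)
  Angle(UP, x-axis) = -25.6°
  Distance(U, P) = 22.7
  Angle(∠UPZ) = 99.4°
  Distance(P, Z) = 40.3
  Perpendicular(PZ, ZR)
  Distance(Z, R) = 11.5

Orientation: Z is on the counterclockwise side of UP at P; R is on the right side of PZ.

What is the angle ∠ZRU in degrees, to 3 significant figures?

52.4°

∠UPZ = 99.4°, so PZ runs at -25.6° + (180° − 99.4°) = 55.0° from the x-axis; with |PZ| = 40.3, Z = P + 40.3·(cos 55.0°, sin 55.0°) = (43.6, 23.2). PZ is perpendicular to ZR; with |ZR| = 11.5 on the right of PZ, R = Z + 11.5·(0.819, -0.574) = (53.0, 16.6). Then cos ∠ZRU = RZ·RU / (|RZ||RU|), giving 52.4°.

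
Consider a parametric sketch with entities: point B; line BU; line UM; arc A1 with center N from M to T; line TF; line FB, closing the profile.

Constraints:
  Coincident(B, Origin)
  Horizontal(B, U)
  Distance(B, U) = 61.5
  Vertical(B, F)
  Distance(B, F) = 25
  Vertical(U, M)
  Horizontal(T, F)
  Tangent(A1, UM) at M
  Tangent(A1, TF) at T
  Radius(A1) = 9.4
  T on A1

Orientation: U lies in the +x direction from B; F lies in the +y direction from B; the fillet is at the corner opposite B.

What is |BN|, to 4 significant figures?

54.39

B is at the origin; B and U share the same y with |BU| = 61.5 and U on the +x side, so U = (61.50, 0.000). B and F share the same x with |BF| = 25.0 and F on the +y side, so F = (0.000, 25.00). The virtual corner opposite B is at (61.50, 25.00). Since A1 is tangent to UM there, NM ⟂ UM and tangency of A1 to TF means the radius NT is perpendicular to TF, with radius 9.4, so the center N sits 9.4 in from both sides at N = (52.10, 15.60). Then |BN| = |N − B| = 54.39.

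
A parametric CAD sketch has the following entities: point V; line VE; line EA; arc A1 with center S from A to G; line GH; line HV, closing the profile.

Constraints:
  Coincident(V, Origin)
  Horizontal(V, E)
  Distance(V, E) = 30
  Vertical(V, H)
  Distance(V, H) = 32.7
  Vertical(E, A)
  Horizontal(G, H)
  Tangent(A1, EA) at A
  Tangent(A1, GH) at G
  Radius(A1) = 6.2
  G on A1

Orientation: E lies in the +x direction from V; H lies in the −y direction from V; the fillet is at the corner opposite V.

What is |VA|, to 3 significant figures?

40.0

V is at the origin; VE is horizontal with |VE| = 30.0 and E on the +x side, so E = (30.0, 0.00). V and H share the same x with |VH| = 32.7 and H on the −y side, so H = (0.00, -32.7). The virtual corner opposite V is at (30.0, -32.7). Tangency of A1 to EA means the radius SA is perpendicular to EA and tangency of A1 to GH means the radius SG is perpendicular to GH, with radius 6.2, so the center S sits 6.2 in from both sides at S = (23.8, -26.5). That places the tangent points at A = (30.0, -26.5) on EA and G = (23.8, -32.7) on GH. Then |VA| = |A − V| = 40.0.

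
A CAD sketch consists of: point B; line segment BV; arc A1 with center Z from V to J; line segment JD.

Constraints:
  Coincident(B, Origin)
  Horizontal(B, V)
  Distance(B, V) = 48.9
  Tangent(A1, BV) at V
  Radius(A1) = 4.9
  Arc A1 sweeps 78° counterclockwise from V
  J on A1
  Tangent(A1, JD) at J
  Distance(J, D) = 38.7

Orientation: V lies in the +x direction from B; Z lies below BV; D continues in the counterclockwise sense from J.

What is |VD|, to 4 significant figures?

43.67

On A1, V sits at bearing 90° from Z; a 78° counterclockwise sweep puts J at bearing 168°, so J = Z + 4.9·(cos 168°, sin 168°) = (44.11, -3.881). Since A1 is tangent to JD there, ZJ ⟂ JD, so JD runs along (−sin 168°, cos 168°); with |JD| = 38.7, D = (36.06, -41.74). Then |VD| = |D − V| = 43.67.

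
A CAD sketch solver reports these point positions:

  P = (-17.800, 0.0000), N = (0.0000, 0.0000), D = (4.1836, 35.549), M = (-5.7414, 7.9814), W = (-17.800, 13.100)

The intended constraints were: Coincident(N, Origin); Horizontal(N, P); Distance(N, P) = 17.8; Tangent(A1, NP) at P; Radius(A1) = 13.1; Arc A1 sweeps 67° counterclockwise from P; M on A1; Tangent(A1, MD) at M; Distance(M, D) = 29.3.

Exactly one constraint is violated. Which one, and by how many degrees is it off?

Tangent(A1, MD) at M — off by 3.20°.

N = (0.00, 0.00) ✓; N.y = 0.00, P.y = 0.00 ✓; |NP| = 17.80 ✓; ∠(WP, PN) = 90.00° ✓; |WP| = 13.10 ✓; bearing(W→M) − bearing(W→P) = 67.00° ✓; |WM| = 13.10 ✓; ∠(WM, MD) = 86.80° ✗; |MD| = 29.30 ✓.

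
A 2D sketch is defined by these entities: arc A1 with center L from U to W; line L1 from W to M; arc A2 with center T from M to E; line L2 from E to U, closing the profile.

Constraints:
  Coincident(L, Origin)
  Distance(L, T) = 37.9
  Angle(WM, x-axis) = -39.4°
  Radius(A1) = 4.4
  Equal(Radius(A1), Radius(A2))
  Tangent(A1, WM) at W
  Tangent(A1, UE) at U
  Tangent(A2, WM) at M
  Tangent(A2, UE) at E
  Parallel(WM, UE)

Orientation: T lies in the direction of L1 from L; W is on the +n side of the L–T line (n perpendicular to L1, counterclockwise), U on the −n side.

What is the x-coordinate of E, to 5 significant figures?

26.494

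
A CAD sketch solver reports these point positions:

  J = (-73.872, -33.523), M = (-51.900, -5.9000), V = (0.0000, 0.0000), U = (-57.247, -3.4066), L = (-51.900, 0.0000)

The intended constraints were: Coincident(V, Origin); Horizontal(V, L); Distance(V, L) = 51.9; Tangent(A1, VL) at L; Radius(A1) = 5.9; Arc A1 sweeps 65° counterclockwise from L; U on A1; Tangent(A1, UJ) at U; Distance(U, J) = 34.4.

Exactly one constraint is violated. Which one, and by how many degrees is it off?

Tangent(A1, UJ) at U — off by 3.90°.

V = (0.00, 0.00) ✓; V.y = 0.00, L.y = 0.00 ✓; |VL| = 51.90 ✓; ∠(ML, LV) = 90.00° ✓; |ML| = 5.900 ✓; bearing(M→U) − bearing(M→L) = 65.00° ✓; |MU| = 5.900 ✓; ∠(MU, UJ) = 93.90° ✗; |UJ| = 34.40 ✓.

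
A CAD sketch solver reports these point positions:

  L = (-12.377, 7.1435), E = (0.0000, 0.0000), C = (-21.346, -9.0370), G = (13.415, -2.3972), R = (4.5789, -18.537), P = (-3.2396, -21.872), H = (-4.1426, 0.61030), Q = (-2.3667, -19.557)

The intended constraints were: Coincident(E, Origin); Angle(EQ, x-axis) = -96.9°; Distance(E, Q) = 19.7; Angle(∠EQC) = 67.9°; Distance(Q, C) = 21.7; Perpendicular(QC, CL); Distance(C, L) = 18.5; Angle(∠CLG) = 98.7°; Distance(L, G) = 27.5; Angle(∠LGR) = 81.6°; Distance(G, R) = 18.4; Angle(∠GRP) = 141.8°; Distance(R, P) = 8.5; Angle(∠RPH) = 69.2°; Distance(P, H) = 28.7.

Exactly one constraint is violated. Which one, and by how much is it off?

Distance(P, H) = 28.7 — off by 6.20.

E = (0.00, 0.00) ✓; EQ at -96.90° ✓; |EQ| = 19.70 ✓; ∠EQC = 67.90° ✓; |QC| = 21.70 ✓; ∠(QC, CL) = 90.00° ✓; |CL| = 18.50 ✓; ∠CLG = 98.70° ✓; |LG| = 27.50 ✓; ∠LGR = 81.60° ✓; |GR| = 18.40 ✓; ∠GRP = 141.8° ✓; |RP| = 8.500 ✓; ∠RPH = 69.20° ✓; |PH| = 22.50 ✗.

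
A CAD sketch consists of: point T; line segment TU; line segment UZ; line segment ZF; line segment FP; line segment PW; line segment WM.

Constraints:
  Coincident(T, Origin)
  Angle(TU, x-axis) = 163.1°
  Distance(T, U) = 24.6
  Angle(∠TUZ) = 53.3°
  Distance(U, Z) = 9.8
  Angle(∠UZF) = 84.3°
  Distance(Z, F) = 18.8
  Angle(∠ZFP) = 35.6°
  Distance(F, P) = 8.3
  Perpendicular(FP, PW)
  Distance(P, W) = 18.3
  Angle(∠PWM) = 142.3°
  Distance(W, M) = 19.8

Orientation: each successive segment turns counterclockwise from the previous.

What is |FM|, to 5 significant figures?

34.179

T is at the origin; TU runs at 163.1° with length 24.6, so U = (-23.538, 7.1513). ∠TUZ = 53.3° gives UZ at -70.200° from the x-axis; with |UZ| = 9.8, Z = (-20.218, -2.0694). ∠UZF = 84.3° gives ZF at 25.500° from the x-axis; with |ZF| = 18.8, F = (-3.2494, 6.0243). ∠ZFP = 35.6° gives FP at 169.90° from the x-axis; with |FP| = 8.3, P = (-11.421, 7.4798). FP is perpendicular to PW, so PW runs at -100.10°; with |PW| = 18.3, W = (-14.630, -10.537). ∠PWM = 142.3° gives WM at -62.400° from the x-axis; with |WM| = 19.8, M = (-5.4567, -28.083). Then |FM| = |M − F| = 34.179.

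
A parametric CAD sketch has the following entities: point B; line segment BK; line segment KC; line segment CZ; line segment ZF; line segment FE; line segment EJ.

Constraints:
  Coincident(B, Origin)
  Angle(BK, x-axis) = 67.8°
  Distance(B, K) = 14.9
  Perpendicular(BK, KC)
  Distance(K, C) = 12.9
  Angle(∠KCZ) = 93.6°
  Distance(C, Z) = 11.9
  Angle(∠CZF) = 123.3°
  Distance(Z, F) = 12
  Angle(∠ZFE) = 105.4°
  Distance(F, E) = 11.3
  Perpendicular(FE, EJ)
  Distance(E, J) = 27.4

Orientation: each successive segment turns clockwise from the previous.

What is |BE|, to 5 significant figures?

5.5997

B is at the origin; BK runs at 67.8° with length 14.9, so K = (5.6298, 13.795). BK ⟂ KC, so KC runs at -22.200°; with |KC| = 12.9, C = (17.574, 8.9213). ∠KCZ = 93.6° gives CZ at -108.60° from the x-axis; with |CZ| = 11.9, Z = (13.778, -2.3571). ∠CZF = 123.3° gives ZF at -165.30° from the x-axis; with |ZF| = 12.0, F = (2.1707, -5.4022). ∠ZFE = 105.4° gives FE at 120.10° from the x-axis; with |FE| = 11.3, E = (-3.4963, 4.3740). Then |BE| = |E − B| = 5.5997.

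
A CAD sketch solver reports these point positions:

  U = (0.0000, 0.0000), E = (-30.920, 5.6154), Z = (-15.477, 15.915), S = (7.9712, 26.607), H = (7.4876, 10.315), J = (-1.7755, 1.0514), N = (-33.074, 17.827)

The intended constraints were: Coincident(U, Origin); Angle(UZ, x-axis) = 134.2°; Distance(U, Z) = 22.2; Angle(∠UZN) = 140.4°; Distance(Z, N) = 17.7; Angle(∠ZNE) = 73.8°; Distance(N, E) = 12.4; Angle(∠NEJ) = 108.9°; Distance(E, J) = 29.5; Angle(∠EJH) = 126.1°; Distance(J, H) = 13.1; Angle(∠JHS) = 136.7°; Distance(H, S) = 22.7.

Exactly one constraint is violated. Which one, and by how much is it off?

Distance(H, S) = 22.7 — off by 6.40.

U = (0.00, 0.00) ✓; UZ at 134.2° ✓; |UZ| = 22.20 ✓; ∠UZN = 140.4° ✓; |ZN| = 17.70 ✓; ∠ZNE = 73.80° ✓; |NE| = 12.40 ✓; ∠NEJ = 108.9° ✓; |EJ| = 29.50 ✓; ∠EJH = 126.1° ✓; |JH| = 13.10 ✓; ∠JHS = 136.7° ✓; |HS| = 16.30 ✗.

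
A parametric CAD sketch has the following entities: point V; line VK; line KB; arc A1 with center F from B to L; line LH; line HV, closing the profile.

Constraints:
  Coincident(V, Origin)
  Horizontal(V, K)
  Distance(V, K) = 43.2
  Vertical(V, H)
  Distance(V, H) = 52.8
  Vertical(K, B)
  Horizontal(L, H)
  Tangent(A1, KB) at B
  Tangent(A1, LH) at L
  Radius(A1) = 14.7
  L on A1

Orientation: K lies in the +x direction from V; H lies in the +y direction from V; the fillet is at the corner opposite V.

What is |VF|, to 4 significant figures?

47.58

V is at the origin; V and K share the same y with |VK| = 43.2 and K on the +x side, so K = (43.20, 0.000). VH is vertical with |VH| = 52.8 and H on the +y side, so H = (0.000, 52.80). The virtual corner opposite V is at (43.20, 52.80). Tangency of A1 to KB means the radius FB is perpendicular to KB and since A1 is tangent to LH there, FL ⟂ LH, with radius 14.7, so the center F sits 14.7 in from both sides at F = (28.50, 38.10). Then |VF| = |F − V| = 47.58.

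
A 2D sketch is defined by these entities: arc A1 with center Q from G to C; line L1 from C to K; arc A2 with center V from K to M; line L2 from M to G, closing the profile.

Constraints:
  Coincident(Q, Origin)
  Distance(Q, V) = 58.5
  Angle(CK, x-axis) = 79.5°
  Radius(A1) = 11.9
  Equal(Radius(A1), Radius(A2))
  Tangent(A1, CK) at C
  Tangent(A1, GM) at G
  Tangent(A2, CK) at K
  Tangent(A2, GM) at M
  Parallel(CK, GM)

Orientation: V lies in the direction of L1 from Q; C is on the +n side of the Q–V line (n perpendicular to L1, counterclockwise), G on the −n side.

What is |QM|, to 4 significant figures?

59.70

Tangency of A1 to both parallel lines with radius 11.9 puts C and G at Q ± 11.9·n: C = (-11.70, 2.169), G = (11.70, -2.169). Equal radii place K and M the same way about V: K = V + 11.9·n = (-1.040, 59.69), M = V − 11.9·n = (22.36, 55.35). Then |QM| = |M − Q| = 59.70.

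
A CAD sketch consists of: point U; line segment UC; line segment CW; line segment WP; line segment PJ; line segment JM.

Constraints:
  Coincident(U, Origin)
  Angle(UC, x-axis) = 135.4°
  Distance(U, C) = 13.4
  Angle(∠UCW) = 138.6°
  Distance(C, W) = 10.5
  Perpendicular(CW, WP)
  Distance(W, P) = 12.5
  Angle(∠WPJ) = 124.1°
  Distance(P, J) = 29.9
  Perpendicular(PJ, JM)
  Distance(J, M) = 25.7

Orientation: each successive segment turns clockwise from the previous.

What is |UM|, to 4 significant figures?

18.64

∠WPJ = 124.1° gives PJ at -51.90° from the x-axis; with |PJ| = 29.9, J = (20.65, -2.774). PJ is perpendicular to JM, so JM runs at -141.9°; with |JM| = 25.7, M = (0.4211, -18.63). Then |UM| = |M − U| = 18.64.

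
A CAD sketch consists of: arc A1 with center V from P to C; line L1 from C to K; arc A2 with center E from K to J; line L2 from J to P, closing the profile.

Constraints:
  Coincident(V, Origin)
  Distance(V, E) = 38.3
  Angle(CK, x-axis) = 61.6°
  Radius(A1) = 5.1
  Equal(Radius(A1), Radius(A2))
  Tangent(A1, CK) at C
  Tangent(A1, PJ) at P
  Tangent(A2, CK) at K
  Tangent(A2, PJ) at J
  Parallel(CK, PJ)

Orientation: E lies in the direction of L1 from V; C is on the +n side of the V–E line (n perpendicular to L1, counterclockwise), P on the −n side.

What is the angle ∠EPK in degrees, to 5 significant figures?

7.3279°

Tangency of A1 to both parallel lines with radius 5.1 puts C and P at V ± 5.1·n: C = (-4.4862, 2.4257), P = (4.4862, -2.4257). Equal radii place K and J the same way about E: K = E + 5.1·n = (13.730, 36.116), J = E − 5.1·n = (22.703, 31.265). Then cos ∠EPK = PE·PK / (|PE||PK|), giving 7.3279°.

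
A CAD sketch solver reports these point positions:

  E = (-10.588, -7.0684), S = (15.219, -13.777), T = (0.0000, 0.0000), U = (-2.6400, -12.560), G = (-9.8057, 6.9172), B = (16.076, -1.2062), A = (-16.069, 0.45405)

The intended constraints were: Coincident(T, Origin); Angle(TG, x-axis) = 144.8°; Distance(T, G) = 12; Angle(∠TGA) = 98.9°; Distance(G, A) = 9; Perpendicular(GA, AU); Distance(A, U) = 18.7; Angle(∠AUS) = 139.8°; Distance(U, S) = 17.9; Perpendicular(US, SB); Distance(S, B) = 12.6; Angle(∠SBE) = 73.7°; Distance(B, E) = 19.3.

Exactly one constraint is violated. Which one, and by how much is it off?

Distance(B, E) = 19.3 — off by 8.00.

T = (0.00, 0.00) ✓; TG at 144.8° ✓; |TG| = 12.00 ✓; ∠TGA = 98.90° ✓; |GA| = 9.000 ✓; ∠(GA, AU) = 90.00° ✓; |AU| = 18.70 ✓; ∠AUS = 139.8° ✓; |US| = 17.90 ✓; ∠(US, SB) = 90.00° ✓; |SB| = 12.60 ✓; ∠SBE = 73.70° ✓; |BE| = 27.30 ✗.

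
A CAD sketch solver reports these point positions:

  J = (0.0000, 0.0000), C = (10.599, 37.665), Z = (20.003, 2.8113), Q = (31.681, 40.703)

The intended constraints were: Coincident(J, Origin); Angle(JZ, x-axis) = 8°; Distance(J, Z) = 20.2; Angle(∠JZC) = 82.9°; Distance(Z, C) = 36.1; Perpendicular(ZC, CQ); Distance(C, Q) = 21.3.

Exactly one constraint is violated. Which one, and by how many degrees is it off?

Perpendicular(ZC, CQ) — off by 6.90°.

J = (0.00, 0.00) ✓; JZ at 8.000° ✓; |JZ| = 20.20 ✓; ∠JZC = 82.90° ✓; |ZC| = 36.10 ✓; ∠(ZC, CQ) = 96.90° ✗; |CQ| = 21.30 ✓.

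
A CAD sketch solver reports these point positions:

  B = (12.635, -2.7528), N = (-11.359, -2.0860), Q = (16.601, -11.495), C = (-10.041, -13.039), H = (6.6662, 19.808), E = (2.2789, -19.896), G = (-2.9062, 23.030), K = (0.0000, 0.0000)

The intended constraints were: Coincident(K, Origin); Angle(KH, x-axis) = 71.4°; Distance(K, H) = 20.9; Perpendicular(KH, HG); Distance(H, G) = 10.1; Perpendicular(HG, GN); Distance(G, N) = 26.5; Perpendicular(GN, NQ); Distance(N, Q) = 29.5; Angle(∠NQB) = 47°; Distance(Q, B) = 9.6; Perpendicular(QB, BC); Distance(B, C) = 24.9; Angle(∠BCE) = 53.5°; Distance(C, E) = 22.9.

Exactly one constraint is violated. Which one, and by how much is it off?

Distance(C, E) = 22.9 — off by 8.80.

K = (0.00, 0.00) ✓; KH at 71.40° ✓; |KH| = 20.90 ✓; ∠(KH, HG) = 90.00° ✓; |HG| = 10.10 ✓; ∠(HG, GN) = 90.00° ✓; |GN| = 26.50 ✓; ∠(GN, NQ) = 90.00° ✓; |NQ| = 29.50 ✓; ∠NQB = 47.00° ✓; |QB| = 9.600 ✓; ∠(QB, BC) = 90.00° ✓; |BC| = 24.90 ✓; ∠BCE = 53.50° ✓; |CE| = 14.10 ✗.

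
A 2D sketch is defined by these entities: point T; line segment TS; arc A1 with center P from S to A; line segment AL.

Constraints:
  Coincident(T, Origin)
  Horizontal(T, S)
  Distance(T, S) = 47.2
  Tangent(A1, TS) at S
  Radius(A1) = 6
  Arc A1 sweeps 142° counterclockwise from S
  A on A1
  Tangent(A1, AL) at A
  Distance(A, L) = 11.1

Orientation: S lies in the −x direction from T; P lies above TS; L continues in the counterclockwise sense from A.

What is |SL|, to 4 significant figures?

18.27

On A1, S sits at bearing -90° from P; a 142° counterclockwise sweep puts A at bearing 52°, so A = P + 6.0·(cos 52°, sin 52°) = (-43.51, 10.73). Since A1 is tangent to AL there, PA ⟂ AL, so AL runs along (−sin 52°, cos 52°); with |AL| = 11.1, L = (-52.25, 17.56). Then |SL| = |L − S| = 18.27.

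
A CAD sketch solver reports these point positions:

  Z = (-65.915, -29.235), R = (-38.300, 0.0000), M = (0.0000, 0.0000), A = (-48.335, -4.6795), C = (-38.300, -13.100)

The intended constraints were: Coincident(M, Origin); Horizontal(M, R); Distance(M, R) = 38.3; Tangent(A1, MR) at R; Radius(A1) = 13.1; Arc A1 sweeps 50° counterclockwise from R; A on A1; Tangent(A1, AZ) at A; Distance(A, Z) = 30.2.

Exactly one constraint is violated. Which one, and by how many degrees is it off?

Tangent(A1, AZ) at A — off by 4.40°.

M = (0.00, 0.00) ✓; M.y = 0.00, R.y = 0.00 ✓; |MR| = 38.30 ✓; ∠(CR, RM) = 90.00° ✓; |CR| = 13.10 ✓; bearing(C→A) − bearing(C→R) = 50.00° ✓; |CA| = 13.10 ✓; ∠(CA, AZ) = 85.60° ✗; |AZ| = 30.20 ✓.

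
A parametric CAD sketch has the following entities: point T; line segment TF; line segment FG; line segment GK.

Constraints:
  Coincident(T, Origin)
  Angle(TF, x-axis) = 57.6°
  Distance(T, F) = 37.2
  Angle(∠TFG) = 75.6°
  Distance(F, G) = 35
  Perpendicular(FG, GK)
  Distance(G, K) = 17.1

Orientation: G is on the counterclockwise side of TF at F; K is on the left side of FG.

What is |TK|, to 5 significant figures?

31.959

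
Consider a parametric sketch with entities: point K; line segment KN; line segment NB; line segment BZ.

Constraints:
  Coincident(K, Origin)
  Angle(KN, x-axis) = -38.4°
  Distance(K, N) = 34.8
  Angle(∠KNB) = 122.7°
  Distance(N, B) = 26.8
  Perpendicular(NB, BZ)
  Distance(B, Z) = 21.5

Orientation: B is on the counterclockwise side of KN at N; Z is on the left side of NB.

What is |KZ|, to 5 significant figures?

46.260

K is at the origin; KN runs at -38.4° with length 34.8, so N = 34.8·(cos -38.4°, sin -38.4°) = (27.273, -21.616). ∠KNB = 122.7°, so NB runs at -38.4° + (180° − 122.7°) = 18.900° from the x-axis; with |NB| = 26.8, B = N + 26.8·(cos 18.900°, sin 18.900°) = (52.628, -12.935). NB ⟂ BZ; with |BZ| = 21.5 on the left of NB, Z = B + 21.5·(-0.32392, 0.94609) = (45.663, 7.4059). Then |KZ| = |Z − K| = 46.260.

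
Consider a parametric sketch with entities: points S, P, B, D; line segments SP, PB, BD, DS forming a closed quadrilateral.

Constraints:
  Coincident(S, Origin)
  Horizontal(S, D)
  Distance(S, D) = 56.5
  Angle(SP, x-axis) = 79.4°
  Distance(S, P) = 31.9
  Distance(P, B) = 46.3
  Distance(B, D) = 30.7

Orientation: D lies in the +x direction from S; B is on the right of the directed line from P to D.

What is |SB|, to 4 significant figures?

29.01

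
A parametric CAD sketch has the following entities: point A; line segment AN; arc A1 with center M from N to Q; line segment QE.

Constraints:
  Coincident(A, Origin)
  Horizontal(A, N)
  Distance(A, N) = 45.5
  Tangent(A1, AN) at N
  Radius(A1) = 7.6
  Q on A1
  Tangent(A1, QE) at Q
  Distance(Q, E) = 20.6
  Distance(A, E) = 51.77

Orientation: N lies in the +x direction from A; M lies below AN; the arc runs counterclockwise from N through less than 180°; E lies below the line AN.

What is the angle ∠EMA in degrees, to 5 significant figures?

91.980°

Checks: |MQ| = 7.600 ✓; ∠(MQ, QE) = 90.00° ✓; |QE| = 20.60 ✓; |AE| = 51.77 ✓.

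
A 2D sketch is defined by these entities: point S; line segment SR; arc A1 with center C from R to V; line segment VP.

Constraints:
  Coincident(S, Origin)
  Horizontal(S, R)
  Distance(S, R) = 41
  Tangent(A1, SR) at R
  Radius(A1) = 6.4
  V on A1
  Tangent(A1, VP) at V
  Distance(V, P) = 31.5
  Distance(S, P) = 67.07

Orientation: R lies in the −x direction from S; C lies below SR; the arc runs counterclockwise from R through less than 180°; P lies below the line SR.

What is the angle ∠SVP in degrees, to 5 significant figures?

115.51°

Checks: |CV| = 6.400 ✓; ∠(CV, VP) = 90.00° ✓; |VP| = 31.50 ✓; |SP| = 67.07 ✓.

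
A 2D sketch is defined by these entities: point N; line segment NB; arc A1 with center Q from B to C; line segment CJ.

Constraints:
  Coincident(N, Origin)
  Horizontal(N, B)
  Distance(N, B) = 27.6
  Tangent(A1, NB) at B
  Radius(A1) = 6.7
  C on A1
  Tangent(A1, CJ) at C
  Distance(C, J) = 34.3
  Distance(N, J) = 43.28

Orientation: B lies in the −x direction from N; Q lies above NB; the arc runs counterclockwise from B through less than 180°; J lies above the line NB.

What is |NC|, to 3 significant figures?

21.8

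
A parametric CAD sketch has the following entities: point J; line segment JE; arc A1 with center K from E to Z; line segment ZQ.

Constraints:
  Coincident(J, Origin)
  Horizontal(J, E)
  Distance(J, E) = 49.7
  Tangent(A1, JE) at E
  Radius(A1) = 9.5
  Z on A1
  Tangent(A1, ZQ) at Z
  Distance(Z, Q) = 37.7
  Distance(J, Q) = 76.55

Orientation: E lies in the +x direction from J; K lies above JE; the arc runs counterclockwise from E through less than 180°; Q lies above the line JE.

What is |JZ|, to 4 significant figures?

59.90

J is at the origin; J and E share the same y with |JE| = 49.7 and E on the +x side, so E = (49.70, 0.000). A1 meets JE tangentially, so KE is at right angles to JE, so K = E + (0, 9.5) = (49.70, 9.500). Since KZ ⟂ ZQ (tangency), |KQ| = √(9.5² + 37.7²) = 38.88 regardless of where Z sits on A1. So Q lies on both circle(J, 76.55) and circle(K, 38.88); the above-JE intersection is Q = (60.55, 46.83). Z is the foot of the tangent from Q: Z = (59.19, 9.158).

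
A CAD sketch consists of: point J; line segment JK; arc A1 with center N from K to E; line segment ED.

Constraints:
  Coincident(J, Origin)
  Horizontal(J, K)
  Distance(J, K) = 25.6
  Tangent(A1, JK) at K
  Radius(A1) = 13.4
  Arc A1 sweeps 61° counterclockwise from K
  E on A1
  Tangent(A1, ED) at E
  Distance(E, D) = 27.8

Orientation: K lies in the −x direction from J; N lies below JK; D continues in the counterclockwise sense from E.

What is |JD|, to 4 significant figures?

59.62

J is at the origin; J and K share the same y with |JK| = 25.6 and K on the −x side, so K = (-25.60, 0.000). Since A1 is tangent to JK there, NK ⟂ JK, so N = K + (0, -13.4) = (-25.60, -13.40). On A1, K sits at bearing 90° from N; a 61° counterclockwise sweep puts E at bearing 151°, so E = N + 13.4·(cos 151°, sin 151°) = (-37.32, -6.904). The tangent condition forces NE to be normal to ED, so ED runs along (−sin 151°, cos 151°); with |ED| = 27.8, D = (-50.80, -31.22). Then |JD| = |D − J| = 59.62.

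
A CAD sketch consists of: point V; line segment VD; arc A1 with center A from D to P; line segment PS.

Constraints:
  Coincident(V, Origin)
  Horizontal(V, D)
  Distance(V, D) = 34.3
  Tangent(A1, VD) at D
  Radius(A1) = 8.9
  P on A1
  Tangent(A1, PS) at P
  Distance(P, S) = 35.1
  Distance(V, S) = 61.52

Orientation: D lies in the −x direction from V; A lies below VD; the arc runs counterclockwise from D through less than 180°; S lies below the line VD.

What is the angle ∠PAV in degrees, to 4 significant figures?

165.9°

Checks: |AP| = 8.900 ✓; ∠(AP, PS) = 90.00° ✓; |PS| = 35.10 ✓; |VS| = 61.52 ✓.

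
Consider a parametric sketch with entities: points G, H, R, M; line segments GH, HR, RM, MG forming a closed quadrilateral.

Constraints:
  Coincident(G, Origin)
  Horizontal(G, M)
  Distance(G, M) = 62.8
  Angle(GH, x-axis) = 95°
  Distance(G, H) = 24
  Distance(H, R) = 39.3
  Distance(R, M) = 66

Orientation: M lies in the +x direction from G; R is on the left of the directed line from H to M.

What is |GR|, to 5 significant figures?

58.475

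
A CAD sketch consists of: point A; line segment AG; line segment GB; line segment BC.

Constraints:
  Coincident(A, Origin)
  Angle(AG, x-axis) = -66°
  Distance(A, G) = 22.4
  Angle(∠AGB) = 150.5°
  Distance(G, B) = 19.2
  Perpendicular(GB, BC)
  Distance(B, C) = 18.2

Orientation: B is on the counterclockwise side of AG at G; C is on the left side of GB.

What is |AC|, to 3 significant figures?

39.4

A is at the origin; AG runs at -66.0° with length 22.4, so G = 22.4·(cos -66.0°, sin -66.0°) = (9.11, -20.5). ∠AGB = 150.5°, so GB runs at -66.0° + (180° − 150.5°) = -36.5° from the x-axis; with |GB| = 19.2, B = G + 19.2·(cos -36.5°, sin -36.5°) = (24.5, -31.9). The perpendicularity gives BC at right angles to GB; with |BC| = 18.2 on the left of GB, C = B + 18.2·(0.595, 0.804) = (35.4, -17.3). Then |AC| = |C − A| = 39.4.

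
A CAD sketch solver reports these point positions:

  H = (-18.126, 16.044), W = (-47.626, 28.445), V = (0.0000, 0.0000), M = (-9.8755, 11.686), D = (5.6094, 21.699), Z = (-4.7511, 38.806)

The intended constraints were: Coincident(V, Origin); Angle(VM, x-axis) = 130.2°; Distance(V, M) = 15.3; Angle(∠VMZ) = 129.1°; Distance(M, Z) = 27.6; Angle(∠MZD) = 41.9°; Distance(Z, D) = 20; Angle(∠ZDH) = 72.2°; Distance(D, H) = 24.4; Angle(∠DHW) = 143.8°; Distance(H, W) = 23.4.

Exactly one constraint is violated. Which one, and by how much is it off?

Distance(H, W) = 23.4 — off by 8.60.

V = (0.00, 0.00) ✓; VM at 130.2° ✓; |VM| = 15.30 ✓; ∠VMZ = 129.1° ✓; |MZ| = 27.60 ✓; ∠MZD = 41.90° ✓; |ZD| = 20.00 ✓; ∠ZDH = 72.20° ✓; |DH| = 24.40 ✓; ∠DHW = 143.8° ✓; |HW| = 32.00 ✗.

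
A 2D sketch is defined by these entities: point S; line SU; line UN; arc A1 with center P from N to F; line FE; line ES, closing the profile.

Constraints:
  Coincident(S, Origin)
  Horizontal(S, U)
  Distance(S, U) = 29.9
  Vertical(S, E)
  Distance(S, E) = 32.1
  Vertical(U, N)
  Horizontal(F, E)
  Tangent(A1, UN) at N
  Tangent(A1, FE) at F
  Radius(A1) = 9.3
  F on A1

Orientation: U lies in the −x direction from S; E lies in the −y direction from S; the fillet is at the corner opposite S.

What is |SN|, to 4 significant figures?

37.60

S is at the origin; S and U share the same y with |SU| = 29.9 and U on the −x side, so U = (-29.90, 0.000). SE is vertical with |SE| = 32.1 and E on the −y side, so E = (0.000, -32.10). The virtual corner opposite S is at (-29.90, -32.10). The tangent condition forces PN to be normal to UN and tangency of A1 to FE means the radius PF is perpendicular to FE, with radius 9.3, so the center P sits 9.3 in from both sides at P = (-20.60, -22.80). That places the tangent points at N = (-29.90, -22.80) on UN and F = (-20.60, -32.10) on FE. Then |SN| = |N − S| = 37.60.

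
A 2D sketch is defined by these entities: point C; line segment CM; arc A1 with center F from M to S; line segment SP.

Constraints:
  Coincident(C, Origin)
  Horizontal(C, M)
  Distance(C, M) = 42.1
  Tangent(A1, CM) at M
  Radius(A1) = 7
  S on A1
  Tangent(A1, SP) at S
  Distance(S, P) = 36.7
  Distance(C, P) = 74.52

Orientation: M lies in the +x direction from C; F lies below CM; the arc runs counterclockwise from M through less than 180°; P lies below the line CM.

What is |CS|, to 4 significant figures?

39.41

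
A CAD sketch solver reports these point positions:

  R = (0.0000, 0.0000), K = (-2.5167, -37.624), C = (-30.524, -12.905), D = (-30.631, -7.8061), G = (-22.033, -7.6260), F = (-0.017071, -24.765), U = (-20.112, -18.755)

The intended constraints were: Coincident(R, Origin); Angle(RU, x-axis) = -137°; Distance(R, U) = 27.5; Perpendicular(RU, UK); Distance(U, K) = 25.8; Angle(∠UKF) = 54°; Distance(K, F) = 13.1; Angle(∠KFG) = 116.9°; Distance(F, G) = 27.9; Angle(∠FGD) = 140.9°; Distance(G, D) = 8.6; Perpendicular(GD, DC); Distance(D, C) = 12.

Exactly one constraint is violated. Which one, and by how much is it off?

Distance(D, C) = 12 — off by 6.90.

R = (0.00, 0.00) ✓; RU at -137.0° ✓; |RU| = 27.50 ✓; ∠(RU, UK) = 90.00° ✓; |UK| = 25.80 ✓; ∠UKF = 54.00° ✓; |KF| = 13.10 ✓; ∠KFG = 116.9° ✓; |FG| = 27.90 ✓; ∠FGD = 140.9° ✓; |GD| = 8.600 ✓; ∠(GD, DC) = 90.00° ✓; |DC| = 5.100 ✗.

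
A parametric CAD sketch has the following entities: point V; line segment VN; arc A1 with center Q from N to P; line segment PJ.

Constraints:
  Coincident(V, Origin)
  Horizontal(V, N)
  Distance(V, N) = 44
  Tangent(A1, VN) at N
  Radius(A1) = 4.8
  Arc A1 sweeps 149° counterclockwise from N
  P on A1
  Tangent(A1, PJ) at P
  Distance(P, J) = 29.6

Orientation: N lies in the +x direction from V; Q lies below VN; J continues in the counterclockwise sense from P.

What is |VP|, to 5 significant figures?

42.474

The tangent condition forces QN to be normal to VN, so Q = N + (0, -4.8) = (44.000, -4.8000). On A1, N sits at bearing 90° from Q; a 149° counterclockwise sweep puts P at bearing 239°, so P = Q + 4.8·(cos 239°, sin 239°) = (41.528, -8.9144). Then |VP| = |P − V| = 42.474.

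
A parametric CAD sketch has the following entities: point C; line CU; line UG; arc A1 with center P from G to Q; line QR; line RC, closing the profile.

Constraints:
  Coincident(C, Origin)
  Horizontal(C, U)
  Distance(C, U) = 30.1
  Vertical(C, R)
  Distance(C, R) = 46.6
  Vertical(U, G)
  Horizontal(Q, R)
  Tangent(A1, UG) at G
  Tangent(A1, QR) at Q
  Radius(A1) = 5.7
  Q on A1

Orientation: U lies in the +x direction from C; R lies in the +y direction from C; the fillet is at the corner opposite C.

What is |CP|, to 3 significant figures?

47.6

CR is vertical with |CR| = 46.6 and R on the +y side, so R = (0.00, 46.6). The virtual corner opposite C is at (30.1, 46.6). The tangent condition forces PG to be normal to UG and the tangent condition forces PQ to be normal to QR, with radius 5.7, so the center P sits 5.7 in from both sides at P = (24.4, 40.9). Then |CP| = |P − C| = 47.6.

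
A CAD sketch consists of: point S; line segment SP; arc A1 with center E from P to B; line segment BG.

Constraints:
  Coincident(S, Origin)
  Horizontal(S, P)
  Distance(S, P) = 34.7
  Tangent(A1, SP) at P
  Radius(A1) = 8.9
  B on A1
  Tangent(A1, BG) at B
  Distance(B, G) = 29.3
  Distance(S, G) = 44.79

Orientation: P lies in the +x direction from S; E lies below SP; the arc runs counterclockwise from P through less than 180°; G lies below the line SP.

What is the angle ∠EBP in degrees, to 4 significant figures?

46.55°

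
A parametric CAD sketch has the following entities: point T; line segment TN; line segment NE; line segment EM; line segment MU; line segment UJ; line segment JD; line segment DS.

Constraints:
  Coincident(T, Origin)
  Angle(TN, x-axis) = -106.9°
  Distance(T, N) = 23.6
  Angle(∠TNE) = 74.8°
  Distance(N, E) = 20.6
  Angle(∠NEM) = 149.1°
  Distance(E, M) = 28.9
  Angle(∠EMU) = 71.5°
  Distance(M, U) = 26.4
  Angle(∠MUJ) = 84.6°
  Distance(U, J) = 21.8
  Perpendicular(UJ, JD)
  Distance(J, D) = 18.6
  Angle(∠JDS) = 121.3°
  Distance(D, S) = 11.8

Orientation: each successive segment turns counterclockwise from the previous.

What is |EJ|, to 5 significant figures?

16.214

T is at the origin; TN runs at -106.9° with length 23.6, so N = (-6.8606, -22.581). ∠TNE = 74.8° gives NE at -1.7000° from the x-axis; with |NE| = 20.6, E = (13.730, -23.192). ∠NEM = 149.1° gives EM at 29.200° from the x-axis; with |EM| = 28.9, M = (38.958, -9.0928). ∠EMU = 71.5° gives MU at 137.70° from the x-axis; with |MU| = 26.4, U = (19.432, 8.6747). ∠MUJ = 84.6° gives UJ at -126.90° from the x-axis; with |UJ| = 21.8, J = (6.3424, -8.7584). Then |EJ| = |J − E| = 16.214.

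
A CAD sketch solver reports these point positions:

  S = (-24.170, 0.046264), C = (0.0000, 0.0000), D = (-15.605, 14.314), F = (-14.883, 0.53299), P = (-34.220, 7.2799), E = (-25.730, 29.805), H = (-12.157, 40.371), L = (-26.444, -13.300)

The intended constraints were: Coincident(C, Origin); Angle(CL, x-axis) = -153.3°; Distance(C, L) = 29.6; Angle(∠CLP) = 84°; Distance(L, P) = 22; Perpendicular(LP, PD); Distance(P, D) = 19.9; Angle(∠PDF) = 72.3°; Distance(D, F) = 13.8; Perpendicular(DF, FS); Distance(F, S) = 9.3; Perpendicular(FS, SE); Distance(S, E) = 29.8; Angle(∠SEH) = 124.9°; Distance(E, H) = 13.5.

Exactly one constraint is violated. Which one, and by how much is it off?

Distance(E, H) = 13.5 — off by 3.70.

C = (0.00, 0.00) ✓; CL at -153.3° ✓; |CL| = 29.60 ✓; ∠CLP = 84.00° ✓; |LP| = 22.00 ✓; ∠(LP, PD) = 90.00° ✓; |PD| = 19.90 ✓; ∠PDF = 72.30° ✓; |DF| = 13.80 ✓; ∠(DF, FS) = 90.00° ✓; |FS| = 9.300 ✓; ∠(FS, SE) = 90.00° ✓; |SE| = 29.80 ✓; ∠SEH = 124.9° ✓; |EH| = 17.20 ✗.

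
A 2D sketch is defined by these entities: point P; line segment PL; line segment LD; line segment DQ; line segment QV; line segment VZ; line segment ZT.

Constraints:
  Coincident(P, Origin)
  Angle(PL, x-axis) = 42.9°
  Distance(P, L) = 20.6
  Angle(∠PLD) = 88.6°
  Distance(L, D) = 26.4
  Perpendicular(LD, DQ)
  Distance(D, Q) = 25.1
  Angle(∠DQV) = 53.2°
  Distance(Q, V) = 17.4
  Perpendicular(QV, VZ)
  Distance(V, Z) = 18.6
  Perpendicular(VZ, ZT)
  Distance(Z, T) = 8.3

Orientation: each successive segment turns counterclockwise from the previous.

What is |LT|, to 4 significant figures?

30.63

QV is perpendicular to VZ, so VZ runs at 81.10°; with |VZ| = 18.6, Z = (-1.244, 31.07). VZ is perpendicular to ZT, so ZT runs at 171.1°; with |ZT| = 8.3, T = (-9.444, 32.36). Then |LT| = |T − L| = 30.63.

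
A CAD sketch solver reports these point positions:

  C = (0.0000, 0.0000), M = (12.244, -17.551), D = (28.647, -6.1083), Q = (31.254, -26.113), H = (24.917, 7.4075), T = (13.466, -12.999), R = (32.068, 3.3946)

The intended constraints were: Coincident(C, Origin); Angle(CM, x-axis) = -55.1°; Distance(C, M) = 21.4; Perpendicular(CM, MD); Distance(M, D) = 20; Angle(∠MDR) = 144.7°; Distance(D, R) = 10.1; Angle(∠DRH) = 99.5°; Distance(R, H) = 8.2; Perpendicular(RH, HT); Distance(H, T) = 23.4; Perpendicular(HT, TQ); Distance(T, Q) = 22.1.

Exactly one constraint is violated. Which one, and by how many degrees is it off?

Perpendicular(HT, TQ) — off by 7.10°.

C = (0.00, 0.00) ✓; CM at -55.10° ✓; |CM| = 21.40 ✓; ∠(CM, MD) = 90.00° ✓; |MD| = 20.00 ✓; ∠MDR = 144.7° ✓; |DR| = 10.10 ✓; ∠DRH = 99.50° ✓; |RH| = 8.200 ✓; ∠(RH, HT) = 90.00° ✓; |HT| = 23.40 ✓; ∠(HT, TQ) = 82.90° ✗; |TQ| = 22.10 ✓.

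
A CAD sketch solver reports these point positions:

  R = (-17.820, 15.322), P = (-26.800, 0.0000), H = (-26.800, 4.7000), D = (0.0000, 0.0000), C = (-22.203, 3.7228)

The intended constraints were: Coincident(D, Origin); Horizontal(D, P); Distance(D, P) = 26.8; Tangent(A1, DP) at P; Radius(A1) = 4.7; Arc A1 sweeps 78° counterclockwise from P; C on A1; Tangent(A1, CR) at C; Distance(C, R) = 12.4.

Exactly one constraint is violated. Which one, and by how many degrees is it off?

Tangent(A1, CR) at C — off by 8.70°.

D = (0.00, 0.00) ✓; D.y = 0.00, P.y = 0.00 ✓; |DP| = 26.80 ✓; ∠(HP, PD) = 90.00° ✓; |HP| = 4.700 ✓; bearing(H→C) − bearing(H→P) = 78.00° ✓; |HC| = 4.700 ✓; ∠(HC, CR) = 98.70° ✗; |CR| = 12.40 ✓.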